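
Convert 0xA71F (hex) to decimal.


Positional values:
Position 0: F × 16^0 = 15 × 1 = 15
Position 1: 1 × 16^1 = 1 × 16 = 16
Position 2: 7 × 16^2 = 7 × 256 = 1792
Position 3: A × 16^3 = 10 × 4096 = 40960
Sum = 15 + 16 + 1792 + 40960
= 42783


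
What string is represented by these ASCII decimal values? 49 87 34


Codes (decimal): 49 87 34
Per-code ASCII lookup:
  49  (range 48-57: digits, 49 - 48 = 1) → '1'
  87  (range 65-90: uppercase, 87 - 65 = 22) → 'W'
  34  (special character) → '"'
= '1W"'


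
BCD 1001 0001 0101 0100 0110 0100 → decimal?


Each 4-bit group → digit:
  1001 → 9
  0001 → 1
  0101 → 5
  0100 → 4
  0110 → 6
  0100 → 4
= 915464


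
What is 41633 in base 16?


Divide by 16 repeatedly:
41633 ÷ 16 = 2602 remainder 1 (1)
2602 ÷ 16 = 162 remainder 10 (A)
162 ÷ 16 = 10 remainder 2 (2)
10 ÷ 16 = 0 remainder 10 (A)
Reading remainders bottom-up:
= 0xA2A1


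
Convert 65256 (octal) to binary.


Each octal digit → 3 binary bits:
  6 = 110
  5 = 101
  2 = 010
  5 = 101
  6 = 110
Concatenate: 110 101 010 101 110
= 110101010101110


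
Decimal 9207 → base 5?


Divide by 5 repeatedly:
9207 ÷ 5 = 1841 remainder 2
1841 ÷ 5 = 368 remainder 1
368 ÷ 5 = 73 remainder 3
73 ÷ 5 = 14 remainder 3
14 ÷ 5 = 2 remainder 4
2 ÷ 5 = 0 remainder 2
Reading remainders bottom-up:
= 243312


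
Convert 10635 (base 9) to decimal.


Positional values (base 9):
  5 × 9^0 = 5 × 1 = 5
  3 × 9^1 = 3 × 9 = 27
  6 × 9^2 = 6 × 81 = 486
  0 × 9^3 = 0 × 729 = 0
  1 × 9^4 = 1 × 6561 = 6561
Sum = 5 + 27 + 486 + 0 + 6561
= 7079


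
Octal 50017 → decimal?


Positional values:
Position 0: 7 × 8^0 = 7
Position 1: 1 × 8^1 = 8
Position 2: 0 × 8^2 = 0
Position 3: 0 × 8^3 = 0
Position 4: 5 × 8^4 = 20480
Sum = 7 + 8 + 0 + 0 + 20480
= 20495


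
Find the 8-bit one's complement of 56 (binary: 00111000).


Original: 00111000
Invert all bits:
  bit 0: 0 → 1
  bit 1: 0 → 1
  bit 2: 1 → 0
  bit 3: 1 → 0
  bit 4: 1 → 0
  bit 5: 0 → 1
  bit 6: 0 → 1
  bit 7: 0 → 1
= 11000111


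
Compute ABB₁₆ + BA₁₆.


Align and add column by column (LSB to MSB, each column mod 16 with carry):
  0ABB
+ 00BA
  ----
  col 0: B(11) + A(10) + 0 (carry in) = 21 → 5(5), carry out 1
  col 1: B(11) + B(11) + 1 (carry in) = 23 → 7(7), carry out 1
  col 2: A(10) + 0(0) + 1 (carry in) = 11 → B(11), carry out 0
  col 3: 0(0) + 0(0) + 0 (carry in) = 0 → 0(0), carry out 0
Reading digits MSB→LSB: 0B75
Strip leading zeros: B75
= 0xB75


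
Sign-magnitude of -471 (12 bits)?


Sign bit: 1 (negative)
Magnitude: 471 = 00111010111
= 100111010111


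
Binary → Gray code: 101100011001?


Binary: 101100011001
Gray code: G = B XOR (B >> 1)
B >> 1 = 010110001100
101100011001 XOR 010110001100:
  1 XOR 0 = 1
  0 XOR 1 = 1
  1 XOR 0 = 1
  1 XOR 1 = 0
  0 XOR 1 = 1
  0 XOR 0 = 0
  0 XOR 0 = 0
  1 XOR 0 = 1
  1 XOR 1 = 0
  0 XOR 1 = 1
  0 XOR 0 = 0
  1 XOR 0 = 1
= 111010010101


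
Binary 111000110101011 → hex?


Group into 4-bit nibbles: 0111000110101011
  0111 = 7
  0001 = 1
  1010 = A
  1011 = B
= 0x71AB


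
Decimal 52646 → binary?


Divide by 2 repeatedly:
52646 ÷ 2 = 26323 remainder 0
26323 ÷ 2 = 13161 remainder 1
13161 ÷ 2 = 6580 remainder 1
6580 ÷ 2 = 3290 remainder 0
3290 ÷ 2 = 1645 remainder 0
1645 ÷ 2 = 822 remainder 1
822 ÷ 2 = 411 remainder 0
411 ÷ 2 = 205 remainder 1
205 ÷ 2 = 102 remainder 1
102 ÷ 2 = 51 remainder 0
51 ÷ 2 = 25 remainder 1
25 ÷ 2 = 12 remainder 1
12 ÷ 2 = 6 remainder 0
6 ÷ 2 = 3 remainder 0
3 ÷ 2 = 1 remainder 1
1 ÷ 2 = 0 remainder 1
Reading remainders bottom-up:
= 1100110110100110


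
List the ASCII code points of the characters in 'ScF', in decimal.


String: 'ScF'  (3 characters)
Per-character ASCII lookup:
  'S': uppercase starts at 65: 'S' = 65 + 18 = 83
  'c': lowercase starts at 97: 'c' = 97 + 2 = 99
  'F': uppercase starts at 65: 'F' = 65 + 5 = 70
= 83 99 70


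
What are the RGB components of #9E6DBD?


Hex: #9E6DBD
R = 9E₁₆ = 158
G = 6D₁₆ = 109
B = BD₁₆ = 189
= RGB(158, 109, 189)


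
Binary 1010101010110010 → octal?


Group into 3-bit groups: 001010101010110010
  001 = 1
  010 = 2
  101 = 5
  010 = 2
  110 = 6
  010 = 2
= 0o125262


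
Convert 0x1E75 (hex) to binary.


Each hex digit → 4 binary bits:
  1 = 0001
  E = 1110
  7 = 0111
  5 = 0101
Concatenate: 0001 1110 0111 0101
= 0001111001110101


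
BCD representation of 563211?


Each digit → 4-bit binary:
  5 → 0101
  6 → 0110
  3 → 0011
  2 → 0010
  1 → 0001
  1 → 0001
= 0101 0110 0011 0010 0001 0001


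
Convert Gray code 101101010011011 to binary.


Gray code: 101101010011011
MSB stays the same: 1
Each subsequent bit = prev_binary XOR current_gray:
  B[1] = 1 XOR 0 = 1
  B[2] = 1 XOR 1 = 0
  B[3] = 0 XOR 1 = 1
  B[4] = 1 XOR 0 = 1
  B[5] = 1 XOR 1 = 0
  B[6] = 0 XOR 0 = 0
  B[7] = 0 XOR 1 = 1
  B[8] = 1 XOR 0 = 1
  B[9] = 1 XOR 0 = 1
  B[10] = 1 XOR 1 = 0
  B[11] = 0 XOR 1 = 1
  B[12] = 1 XOR 0 = 1
  B[13] = 1 XOR 1 = 0
  B[14] = 0 XOR 1 = 1
= 110110011101101 (27885 decimal)


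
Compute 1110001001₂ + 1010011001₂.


Align and add column by column (LSB to MSB, carry propagating):
  01110001001
+ 01010011001
  -----------
  col 0: 1 + 1 + 0 (carry in) = 2 → bit 0, carry out 1
  col 1: 0 + 0 + 1 (carry in) = 1 → bit 1, carry out 0
  col 2: 0 + 0 + 0 (carry in) = 0 → bit 0, carry out 0
  col 3: 1 + 1 + 0 (carry in) = 2 → bit 0, carry out 1
  col 4: 0 + 1 + 1 (carry in) = 2 → bit 0, carry out 1
  col 5: 0 + 0 + 1 (carry in) = 1 → bit 1, carry out 0
  col 6: 0 + 0 + 0 (carry in) = 0 → bit 0, carry out 0
  col 7: 1 + 1 + 0 (carry in) = 2 → bit 0, carry out 1
  col 8: 1 + 0 + 1 (carry in) = 2 → bit 0, carry out 1
  col 9: 1 + 1 + 1 (carry in) = 3 → bit 1, carry out 1
  col 10: 0 + 0 + 1 (carry in) = 1 → bit 1, carry out 0
Reading bits MSB→LSB: 11000100010
Strip leading zeros: 11000100010
= 11000100010


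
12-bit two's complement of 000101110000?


Original: 000101110000
Step 1 - Invert all bits: 111010001111
Step 2 - Add 1: 111010001111 + 1
= 111010010000 (represents -368)


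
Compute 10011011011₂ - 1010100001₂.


Align and subtract column by column (LSB to MSB, borrowing when needed):
  10011011011
- 01010100001
  -----------
  col 0: (1 - 0 borrow-in) - 1 → 1 - 1 = 0, borrow out 0
  col 1: (1 - 0 borrow-in) - 0 → 1 - 0 = 1, borrow out 0
  col 2: (0 - 0 borrow-in) - 0 → 0 - 0 = 0, borrow out 0
  col 3: (1 - 0 borrow-in) - 0 → 1 - 0 = 1, borrow out 0
  col 4: (1 - 0 borrow-in) - 0 → 1 - 0 = 1, borrow out 0
  col 5: (0 - 0 borrow-in) - 1 → borrow from next column: (0+2) - 1 = 1, borrow out 1
  col 6: (1 - 1 borrow-in) - 0 → 0 - 0 = 0, borrow out 0
  col 7: (1 - 0 borrow-in) - 1 → 1 - 1 = 0, borrow out 0
  col 8: (0 - 0 borrow-in) - 0 → 0 - 0 = 0, borrow out 0
  col 9: (0 - 0 borrow-in) - 1 → borrow from next column: (0+2) - 1 = 1, borrow out 1
  col 10: (1 - 1 borrow-in) - 0 → 0 - 0 = 0, borrow out 0
Reading bits MSB→LSB: 01000111010
Strip leading zeros: 1000111010
= 1000111010


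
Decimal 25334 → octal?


Divide by 8 repeatedly:
25334 ÷ 8 = 3166 remainder 6
3166 ÷ 8 = 395 remainder 6
395 ÷ 8 = 49 remainder 3
49 ÷ 8 = 6 remainder 1
6 ÷ 8 = 0 remainder 6
Reading remainders bottom-up:
= 0o61366


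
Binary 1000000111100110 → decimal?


Positional values:
Bit 1: 1 × 2^1 = 2
Bit 2: 1 × 2^2 = 4
Bit 5: 1 × 2^5 = 32
Bit 6: 1 × 2^6 = 64
Bit 7: 1 × 2^7 = 128
Bit 8: 1 × 2^8 = 256
Bit 15: 1 × 2^15 = 32768
Sum = 2 + 4 + 32 + 64 + 128 + 256 + 32768
= 33254


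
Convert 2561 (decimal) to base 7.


Divide by 7 repeatedly:
2561 ÷ 7 = 365 remainder 6
365 ÷ 7 = 52 remainder 1
52 ÷ 7 = 7 remainder 3
7 ÷ 7 = 1 remainder 0
1 ÷ 7 = 0 remainder 1
Reading remainders bottom-up:
= 10316


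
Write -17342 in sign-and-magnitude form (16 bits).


Sign bit: 1 (negative)
Magnitude: 17342 = 100001110111110
= 1100001110111110


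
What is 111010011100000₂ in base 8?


Group into 3-bit groups: 111010011100000
  111 = 7
  010 = 2
  011 = 3
  100 = 4
  000 = 0
= 0o72340


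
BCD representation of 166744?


Each digit → 4-bit binary:
  1 → 0001
  6 → 0110
  6 → 0110
  7 → 0111
  4 → 0100
  4 → 0100
= 0001 0110 0110 0111 0100 0100


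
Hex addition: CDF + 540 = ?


Align and add column by column (LSB to MSB, each column mod 16 with carry):
  0CDF
+ 0540
  ----
  col 0: F(15) + 0(0) + 0 (carry in) = 15 → F(15), carry out 0
  col 1: D(13) + 4(4) + 0 (carry in) = 17 → 1(1), carry out 1
  col 2: C(12) + 5(5) + 1 (carry in) = 18 → 2(2), carry out 1
  col 3: 0(0) + 0(0) + 1 (carry in) = 1 → 1(1), carry out 0
Reading digits MSB→LSB: 121F
Strip leading zeros: 121F
= 0x121F


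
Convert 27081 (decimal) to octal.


Divide by 8 repeatedly:
27081 ÷ 8 = 3385 remainder 1
3385 ÷ 8 = 423 remainder 1
423 ÷ 8 = 52 remainder 7
52 ÷ 8 = 6 remainder 4
6 ÷ 8 = 0 remainder 6
Reading remainders bottom-up:
= 0o64711


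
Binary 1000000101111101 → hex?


Group into 4-bit nibbles: 1000000101111101
  1000 = 8
  0001 = 1
  0111 = 7
  1101 = D
= 0x817D


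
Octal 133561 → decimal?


Positional values:
Position 0: 1 × 8^0 = 1
Position 1: 6 × 8^1 = 48
Position 2: 5 × 8^2 = 320
Position 3: 3 × 8^3 = 1536
Position 4: 3 × 8^4 = 12288
Position 5: 1 × 8^5 = 32768
Sum = 1 + 48 + 320 + 1536 + 12288 + 32768
= 46961


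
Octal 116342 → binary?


Each octal digit → 3 binary bits:
  1 = 001
  1 = 001
  6 = 110
  3 = 011
  4 = 100
  2 = 010
Concatenate: 001 001 110 011 100 010
= 001001110011100010


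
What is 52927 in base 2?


Divide by 2 repeatedly:
52927 ÷ 2 = 26463 remainder 1
26463 ÷ 2 = 13231 remainder 1
13231 ÷ 2 = 6615 remainder 1
6615 ÷ 2 = 3307 remainder 1
3307 ÷ 2 = 1653 remainder 1
1653 ÷ 2 = 826 remainder 1
826 ÷ 2 = 413 remainder 0
413 ÷ 2 = 206 remainder 1
206 ÷ 2 = 103 remainder 0
103 ÷ 2 = 51 remainder 1
51 ÷ 2 = 25 remainder 1
25 ÷ 2 = 12 remainder 1
12 ÷ 2 = 6 remainder 0
6 ÷ 2 = 3 remainder 0
3 ÷ 2 = 1 remainder 1
1 ÷ 2 = 0 remainder 1
Reading remainders bottom-up:
= 1100111010111111


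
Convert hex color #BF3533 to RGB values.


Hex: #BF3533
R = BF₁₆ = 191
G = 35₁₆ = 53
B = 33₁₆ = 51
= RGB(191, 53, 51)


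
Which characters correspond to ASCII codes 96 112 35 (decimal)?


Codes (decimal): 96 112 35
Per-code ASCII lookup:
  96  (special character) → '`'
  112  (range 97-122: lowercase, 112 - 97 = 15) → 'p'
  35  (special character) → '#'
= '`p#'


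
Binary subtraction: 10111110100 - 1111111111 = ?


Align and subtract column by column (LSB to MSB, borrowing when needed):
  10111110100
- 01111111111
  -----------
  col 0: (0 - 0 borrow-in) - 1 → borrow from next column: (0+2) - 1 = 1, borrow out 1
  col 1: (0 - 1 borrow-in) - 1 → borrow from next column: (-1+2) - 1 = 0, borrow out 1
  col 2: (1 - 1 borrow-in) - 1 → borrow from next column: (0+2) - 1 = 1, borrow out 1
  col 3: (0 - 1 borrow-in) - 1 → borrow from next column: (-1+2) - 1 = 0, borrow out 1
  col 4: (1 - 1 borrow-in) - 1 → borrow from next column: (0+2) - 1 = 1, borrow out 1
  col 5: (1 - 1 borrow-in) - 1 → borrow from next column: (0+2) - 1 = 1, borrow out 1
  col 6: (1 - 1 borrow-in) - 1 → borrow from next column: (0+2) - 1 = 1, borrow out 1
  col 7: (1 - 1 borrow-in) - 1 → borrow from next column: (0+2) - 1 = 1, borrow out 1
  col 8: (1 - 1 borrow-in) - 1 → borrow from next column: (0+2) - 1 = 1, borrow out 1
  col 9: (0 - 1 borrow-in) - 1 → borrow from next column: (-1+2) - 1 = 0, borrow out 1
  col 10: (1 - 1 borrow-in) - 0 → 0 - 0 = 0, borrow out 0
Reading bits MSB→LSB: 00111110101
Strip leading zeros: 111110101
= 111110101


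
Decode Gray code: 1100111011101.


Gray code: 1100111011101
MSB stays the same: 1
Each subsequent bit = prev_binary XOR current_gray:
  B[1] = 1 XOR 1 = 0
  B[2] = 0 XOR 0 = 0
  B[3] = 0 XOR 0 = 0
  B[4] = 0 XOR 1 = 1
  B[5] = 1 XOR 1 = 0
  B[6] = 0 XOR 1 = 1
  B[7] = 1 XOR 0 = 1
  B[8] = 1 XOR 1 = 0
  B[9] = 0 XOR 1 = 1
  B[10] = 1 XOR 1 = 0
  B[11] = 0 XOR 0 = 0
  B[12] = 0 XOR 1 = 1
= 1000101101001 (4457 decimal)


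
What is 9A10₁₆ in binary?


Each hex digit → 4 binary bits:
  9 = 1001
  A = 1010
  1 = 0001
  0 = 0000
Concatenate: 1001 1010 0001 0000
= 1001101000010000


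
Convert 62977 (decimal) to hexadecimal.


Divide by 16 repeatedly:
62977 ÷ 16 = 3936 remainder 1 (1)
3936 ÷ 16 = 246 remainder 0 (0)
246 ÷ 16 = 15 remainder 6 (6)
15 ÷ 16 = 0 remainder 15 (F)
Reading remainders bottom-up:
= 0xF601


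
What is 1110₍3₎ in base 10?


Positional values (base 3):
  0 × 3^0 = 0 × 1 = 0
  1 × 3^1 = 1 × 3 = 3
  1 × 3^2 = 1 × 9 = 9
  1 × 3^3 = 1 × 27 = 27
Sum = 0 + 3 + 9 + 27
= 39


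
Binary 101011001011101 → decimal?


Positional values:
Bit 0: 1 × 2^0 = 1
Bit 2: 1 × 2^2 = 4
Bit 3: 1 × 2^3 = 8
Bit 4: 1 × 2^4 = 16
Bit 6: 1 × 2^6 = 64
Bit 9: 1 × 2^9 = 512
Bit 10: 1 × 2^10 = 1024
Bit 12: 1 × 2^12 = 4096
Bit 14: 1 × 2^14 = 16384
Sum = 1 + 4 + 8 + 16 + 64 + 512 + 1024 + 4096 + 16384
= 22109


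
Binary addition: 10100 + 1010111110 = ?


Align and add column by column (LSB to MSB, carry propagating):
  00000010100
+ 01010111110
  -----------
  col 0: 0 + 0 + 0 (carry in) = 0 → bit 0, carry out 0
  col 1: 0 + 1 + 0 (carry in) = 1 → bit 1, carry out 0
  col 2: 1 + 1 + 0 (carry in) = 2 → bit 0, carry out 1
  col 3: 0 + 1 + 1 (carry in) = 2 → bit 0, carry out 1
  col 4: 1 + 1 + 1 (carry in) = 3 → bit 1, carry out 1
  col 5: 0 + 1 + 1 (carry in) = 2 → bit 0, carry out 1
  col 6: 0 + 0 + 1 (carry in) = 1 → bit 1, carry out 0
  col 7: 0 + 1 + 0 (carry in) = 1 → bit 1, carry out 0
  col 8: 0 + 0 + 0 (carry in) = 0 → bit 0, carry out 0
  col 9: 0 + 1 + 0 (carry in) = 1 → bit 1, carry out 0
  col 10: 0 + 0 + 0 (carry in) = 0 → bit 0, carry out 0
Reading bits MSB→LSB: 01011010010
Strip leading zeros: 1011010010
= 1011010010


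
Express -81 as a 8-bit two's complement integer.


Original: 01010001
Step 1 - Invert all bits: 10101110
Step 2 - Add 1: 10101110 + 1
= 10101111 (represents -81)


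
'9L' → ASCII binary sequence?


String: '9L'  (2 characters)
Per-character ASCII lookup:
  '9': digits start at 48: '9' = 48 + 9 = 57 → 111001
  'L': uppercase starts at 65: 'L' = 65 + 11 = 76 → 1001100
= 111001 1001100


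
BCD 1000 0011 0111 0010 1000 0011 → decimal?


Each 4-bit group → digit:
  1000 → 8
  0011 → 3
  0111 → 7
  0010 → 2
  1000 → 8
  0011 → 3
= 837283


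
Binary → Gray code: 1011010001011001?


Binary: 1011010001011001
Gray code: G = B XOR (B >> 1)
B >> 1 = 0101101000101100
1011010001011001 XOR 0101101000101100:
  1 XOR 0 = 1
  0 XOR 1 = 1
  1 XOR 0 = 1
  1 XOR 1 = 0
  0 XOR 1 = 1
  1 XOR 0 = 1
  0 XOR 1 = 1
  0 XOR 0 = 0
  0 XOR 0 = 0
  1 XOR 0 = 1
  0 XOR 1 = 1
  1 XOR 0 = 1
  1 XOR 1 = 0
  0 XOR 1 = 1
  0 XOR 0 = 0
  1 XOR 0 = 1
= 1110111001110101


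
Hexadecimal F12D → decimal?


Positional values:
Position 0: D × 16^0 = 13 × 1 = 13
Position 1: 2 × 16^1 = 2 × 16 = 32
Position 2: 1 × 16^2 = 1 × 256 = 256
Position 3: F × 16^3 = 15 × 4096 = 61440
Sum = 13 + 32 + 256 + 61440
= 61741


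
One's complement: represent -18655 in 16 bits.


Original: 0100100011011111
Invert all bits:
  bit 0: 0 → 1
  bit 1: 1 → 0
  bit 2: 0 → 1
  bit 3: 0 → 1
  bit 4: 1 → 0
  bit 5: 0 → 1
  bit 6: 0 → 1
  bit 7: 0 → 1
  bit 8: 1 → 0
  bit 9: 1 → 0
  bit 10: 0 → 1
  bit 11: 1 → 0
  bit 12: 1 → 0
  bit 13: 1 → 0
  bit 14: 1 → 0
  bit 15: 1 → 0
= 1011011100100000


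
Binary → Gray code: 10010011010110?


Binary: 10010011010110
Gray code: G = B XOR (B >> 1)
B >> 1 = 01001001101011
10010011010110 XOR 01001001101011:
  1 XOR 0 = 1
  0 XOR 1 = 1
  0 XOR 0 = 0
  1 XOR 0 = 1
  0 XOR 1 = 1
  0 XOR 0 = 0
  1 XOR 0 = 1
  1 XOR 1 = 0
  0 XOR 1 = 1
  1 XOR 0 = 1
  0 XOR 1 = 1
  1 XOR 0 = 1
  1 XOR 1 = 0
  0 XOR 1 = 1
= 11011010111101


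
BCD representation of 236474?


Each digit → 4-bit binary:
  2 → 0010
  3 → 0011
  6 → 0110
  4 → 0100
  7 → 0111
  4 → 0100
= 0010 0011 0110 0100 0111 0100


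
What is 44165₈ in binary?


Each octal digit → 3 binary bits:
  4 = 100
  4 = 100
  1 = 001
  6 = 110
  5 = 101
Concatenate: 100 100 001 110 101
= 100100001110101


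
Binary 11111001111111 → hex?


Group into 4-bit nibbles: 0011111001111111
  0011 = 3
  1110 = E
  0111 = 7
  1111 = F
= 0x3E7F


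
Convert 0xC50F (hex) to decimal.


Positional values:
Position 0: F × 16^0 = 15 × 1 = 15
Position 1: 0 × 16^1 = 0 × 16 = 0
Position 2: 5 × 16^2 = 5 × 256 = 1280
Position 3: C × 16^3 = 12 × 4096 = 49152
Sum = 15 + 0 + 1280 + 49152
= 50447


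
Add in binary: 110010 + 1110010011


Align and add column by column (LSB to MSB, carry propagating):
  00000110010
+ 01110010011
  -----------
  col 0: 0 + 1 + 0 (carry in) = 1 → bit 1, carry out 0
  col 1: 1 + 1 + 0 (carry in) = 2 → bit 0, carry out 1
  col 2: 0 + 0 + 1 (carry in) = 1 → bit 1, carry out 0
  col 3: 0 + 0 + 0 (carry in) = 0 → bit 0, carry out 0
  col 4: 1 + 1 + 0 (carry in) = 2 → bit 0, carry out 1
  col 5: 1 + 0 + 1 (carry in) = 2 → bit 0, carry out 1
  col 6: 0 + 0 + 1 (carry in) = 1 → bit 1, carry out 0
  col 7: 0 + 1 + 0 (carry in) = 1 → bit 1, carry out 0
  col 8: 0 + 1 + 0 (carry in) = 1 → bit 1, carry out 0
  col 9: 0 + 1 + 0 (carry in) = 1 → bit 1, carry out 0
  col 10: 0 + 0 + 0 (carry in) = 0 → bit 0, carry out 0
Reading bits MSB→LSB: 01111000101
Strip leading zeros: 1111000101
= 1111000101


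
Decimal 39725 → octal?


Divide by 8 repeatedly:
39725 ÷ 8 = 4965 remainder 5
4965 ÷ 8 = 620 remainder 5
620 ÷ 8 = 77 remainder 4
77 ÷ 8 = 9 remainder 5
9 ÷ 8 = 1 remainder 1
1 ÷ 8 = 0 remainder 1
Reading remainders bottom-up:
= 0o115455


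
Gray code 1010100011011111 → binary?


Gray code: 1010100011011111
MSB stays the same: 1
Each subsequent bit = prev_binary XOR current_gray:
  B[1] = 1 XOR 0 = 1
  B[2] = 1 XOR 1 = 0
  B[3] = 0 XOR 0 = 0
  B[4] = 0 XOR 1 = 1
  B[5] = 1 XOR 0 = 1
  B[6] = 1 XOR 0 = 1
  B[7] = 1 XOR 0 = 1
  B[8] = 1 XOR 1 = 0
  B[9] = 0 XOR 1 = 1
  B[10] = 1 XOR 0 = 1
  B[11] = 1 XOR 1 = 0
  B[12] = 0 XOR 1 = 1
  B[13] = 1 XOR 1 = 0
  B[14] = 0 XOR 1 = 1
  B[15] = 1 XOR 1 = 0
= 1100111101101010 (53098 decimal)


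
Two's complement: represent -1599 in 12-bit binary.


Original: 011000111111
Step 1 - Invert all bits: 100111000000
Step 2 - Add 1: 100111000000 + 1
= 100111000001 (represents -1599)


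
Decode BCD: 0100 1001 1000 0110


Each 4-bit group → digit:
  0100 → 4
  1001 → 9
  1000 → 8
  0110 → 6
= 4986


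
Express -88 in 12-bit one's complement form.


Original: 000001011000
Invert all bits:
  bit 0: 0 → 1
  bit 1: 0 → 1
  bit 2: 0 → 1
  bit 3: 0 → 1
  bit 4: 0 → 1
  bit 5: 1 → 0
  bit 6: 0 → 1
  bit 7: 1 → 0
  bit 8: 1 → 0
  bit 9: 0 → 1
  bit 10: 0 → 1
  bit 11: 0 → 1
= 111110100111


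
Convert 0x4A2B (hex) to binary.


Each hex digit → 4 binary bits:
  4 = 0100
  A = 1010
  2 = 0010
  B = 1011
Concatenate: 0100 1010 0010 1011
= 0100101000101011


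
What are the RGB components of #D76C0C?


Hex: #D76C0C
R = D7₁₆ = 215
G = 6C₁₆ = 108
B = 0C₁₆ = 12
= RGB(215, 108, 12)


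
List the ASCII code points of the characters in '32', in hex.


String: '32'  (2 characters)
Per-character ASCII lookup:
  '3': digits start at 48: '3' = 48 + 3 = 51 → 0x33
  '2': digits start at 48: '2' = 48 + 2 = 50 → 0x32
= 0x33 0x32


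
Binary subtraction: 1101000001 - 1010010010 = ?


Align and subtract column by column (LSB to MSB, borrowing when needed):
  1101000001
- 1010010010
  ----------
  col 0: (1 - 0 borrow-in) - 0 → 1 - 0 = 1, borrow out 0
  col 1: (0 - 0 borrow-in) - 1 → borrow from next column: (0+2) - 1 = 1, borrow out 1
  col 2: (0 - 1 borrow-in) - 0 → borrow from next column: (-1+2) - 0 = 1, borrow out 1
  col 3: (0 - 1 borrow-in) - 0 → borrow from next column: (-1+2) - 0 = 1, borrow out 1
  col 4: (0 - 1 borrow-in) - 1 → borrow from next column: (-1+2) - 1 = 0, borrow out 1
  col 5: (0 - 1 borrow-in) - 0 → borrow from next column: (-1+2) - 0 = 1, borrow out 1
  col 6: (1 - 1 borrow-in) - 0 → 0 - 0 = 0, borrow out 0
  col 7: (0 - 0 borrow-in) - 1 → borrow from next column: (0+2) - 1 = 1, borrow out 1
  col 8: (1 - 1 borrow-in) - 0 → 0 - 0 = 0, borrow out 0
  col 9: (1 - 0 borrow-in) - 1 → 1 - 1 = 0, borrow out 0
Reading bits MSB→LSB: 0010101111
Strip leading zeros: 10101111
= 10101111


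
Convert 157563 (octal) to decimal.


Positional values:
Position 0: 3 × 8^0 = 3
Position 1: 6 × 8^1 = 48
Position 2: 5 × 8^2 = 320
Position 3: 7 × 8^3 = 3584
Position 4: 5 × 8^4 = 20480
Position 5: 1 × 8^5 = 32768
Sum = 3 + 48 + 320 + 3584 + 20480 + 32768
= 57203


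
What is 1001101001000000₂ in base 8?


Group into 3-bit groups: 001001101001000000
  001 = 1
  001 = 1
  101 = 5
  001 = 1
  000 = 0
  000 = 0
= 0o115100


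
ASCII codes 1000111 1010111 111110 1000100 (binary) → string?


Codes (binary): 1000111 1010111 111110 1000100
Per-code ASCII lookup:
  1000111 = 71  (range 65-90: uppercase, 71 - 65 = 6) → 'G'
  1010111 = 87  (range 65-90: uppercase, 87 - 65 = 22) → 'W'
  111110 = 62  (special character) → '>'
  1000100 = 68  (range 65-90: uppercase, 68 - 65 = 3) → 'D'
= 'GW>D'


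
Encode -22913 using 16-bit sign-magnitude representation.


Sign bit: 1 (negative)
Magnitude: 22913 = 101100110000001
= 1101100110000001


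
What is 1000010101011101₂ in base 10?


Positional values:
Bit 0: 1 × 2^0 = 1
Bit 2: 1 × 2^2 = 4
Bit 3: 1 × 2^3 = 8
Bit 4: 1 × 2^4 = 16
Bit 6: 1 × 2^6 = 64
Bit 8: 1 × 2^8 = 256
Bit 10: 1 × 2^10 = 1024
Bit 15: 1 × 2^15 = 32768
Sum = 1 + 4 + 8 + 16 + 64 + 256 + 1024 + 32768
= 34141


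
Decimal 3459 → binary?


Divide by 2 repeatedly:
3459 ÷ 2 = 1729 remainder 1
1729 ÷ 2 = 864 remainder 1
864 ÷ 2 = 432 remainder 0
432 ÷ 2 = 216 remainder 0
216 ÷ 2 = 108 remainder 0
108 ÷ 2 = 54 remainder 0
54 ÷ 2 = 27 remainder 0
27 ÷ 2 = 13 remainder 1
13 ÷ 2 = 6 remainder 1
6 ÷ 2 = 3 remainder 0
3 ÷ 2 = 1 remainder 1
1 ÷ 2 = 0 remainder 1
Reading remainders bottom-up:
= 110110000011


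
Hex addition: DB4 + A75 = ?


Align and add column by column (LSB to MSB, each column mod 16 with carry):
  0DB4
+ 0A75
  ----
  col 0: 4(4) + 5(5) + 0 (carry in) = 9 → 9(9), carry out 0
  col 1: B(11) + 7(7) + 0 (carry in) = 18 → 2(2), carry out 1
  col 2: D(13) + A(10) + 1 (carry in) = 24 → 8(8), carry out 1
  col 3: 0(0) + 0(0) + 1 (carry in) = 1 → 1(1), carry out 0
Reading digits MSB→LSB: 1829
Strip leading zeros: 1829
= 0x1829


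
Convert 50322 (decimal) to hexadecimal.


Divide by 16 repeatedly:
50322 ÷ 16 = 3145 remainder 2 (2)
3145 ÷ 16 = 196 remainder 9 (9)
196 ÷ 16 = 12 remainder 4 (4)
12 ÷ 16 = 0 remainder 12 (C)
Reading remainders bottom-up:
= 0xC492


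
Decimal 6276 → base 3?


Divide by 3 repeatedly:
6276 ÷ 3 = 2092 remainder 0
2092 ÷ 3 = 697 remainder 1
697 ÷ 3 = 232 remainder 1
232 ÷ 3 = 77 remainder 1
77 ÷ 3 = 25 remainder 2
25 ÷ 3 = 8 remainder 1
8 ÷ 3 = 2 remainder 2
2 ÷ 3 = 0 remainder 2
Reading remainders bottom-up:
= 22121110


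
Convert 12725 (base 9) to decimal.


Positional values (base 9):
  5 × 9^0 = 5 × 1 = 5
  2 × 9^1 = 2 × 9 = 18
  7 × 9^2 = 7 × 81 = 567
  2 × 9^3 = 2 × 729 = 1458
  1 × 9^4 = 1 × 6561 = 6561
Sum = 5 + 18 + 567 + 1458 + 6561
= 8609


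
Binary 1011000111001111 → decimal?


Positional values:
Bit 0: 1 × 2^0 = 1
Bit 1: 1 × 2^1 = 2
Bit 2: 1 × 2^2 = 4
Bit 3: 1 × 2^3 = 8
Bit 6: 1 × 2^6 = 64
Bit 7: 1 × 2^7 = 128
Bit 8: 1 × 2^8 = 256
Bit 12: 1 × 2^12 = 4096
Bit 13: 1 × 2^13 = 8192
Bit 15: 1 × 2^15 = 32768
Sum = 1 + 2 + 4 + 8 + 64 + 128 + 256 + 4096 + 8192 + 32768
= 45519


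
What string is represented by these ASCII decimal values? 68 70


Codes (decimal): 68 70
Per-code ASCII lookup:
  68  (range 65-90: uppercase, 68 - 65 = 3) → 'D'
  70  (range 65-90: uppercase, 70 - 65 = 5) → 'F'
= 'DF'


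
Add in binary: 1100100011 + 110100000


Align and add column by column (LSB to MSB, carry propagating):
  01100100011
+ 00110100000
  -----------
  col 0: 1 + 0 + 0 (carry in) = 1 → bit 1, carry out 0
  col 1: 1 + 0 + 0 (carry in) = 1 → bit 1, carry out 0
  col 2: 0 + 0 + 0 (carry in) = 0 → bit 0, carry out 0
  col 3: 0 + 0 + 0 (carry in) = 0 → bit 0, carry out 0
  col 4: 0 + 0 + 0 (carry in) = 0 → bit 0, carry out 0
  col 5: 1 + 1 + 0 (carry in) = 2 → bit 0, carry out 1
  col 6: 0 + 0 + 1 (carry in) = 1 → bit 1, carry out 0
  col 7: 0 + 1 + 0 (carry in) = 1 → bit 1, carry out 0
  col 8: 1 + 1 + 0 (carry in) = 2 → bit 0, carry out 1
  col 9: 1 + 0 + 1 (carry in) = 2 → bit 0, carry out 1
  col 10: 0 + 0 + 1 (carry in) = 1 → bit 1, carry out 0
Reading bits MSB→LSB: 10011000011
Strip leading zeros: 10011000011
= 10011000011


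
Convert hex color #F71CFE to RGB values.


Hex: #F71CFE
R = F7₁₆ = 247
G = 1C₁₆ = 28
B = FE₁₆ = 254
= RGB(247, 28, 254)


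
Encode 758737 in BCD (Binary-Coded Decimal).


Each digit → 4-bit binary:
  7 → 0111
  5 → 0101
  8 → 1000
  7 → 0111
  3 → 0011
  7 → 0111
= 0111 0101 1000 0111 0011 0111


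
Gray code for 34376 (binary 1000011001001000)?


Binary: 1000011001001000
Gray code: G = B XOR (B >> 1)
B >> 1 = 0100001100100100
1000011001001000 XOR 0100001100100100:
  1 XOR 0 = 1
  0 XOR 1 = 1
  0 XOR 0 = 0
  0 XOR 0 = 0
  0 XOR 0 = 0
  1 XOR 0 = 1
  1 XOR 1 = 0
  0 XOR 1 = 1
  0 XOR 0 = 0
  1 XOR 0 = 1
  0 XOR 1 = 1
  0 XOR 0 = 0
  1 XOR 0 = 1
  0 XOR 1 = 1
  0 XOR 0 = 0
  0 XOR 0 = 0
= 1100010101101100


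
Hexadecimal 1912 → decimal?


Positional values:
Position 0: 2 × 16^0 = 2 × 1 = 2
Position 1: 1 × 16^1 = 1 × 16 = 16
Position 2: 9 × 16^2 = 9 × 256 = 2304
Position 3: 1 × 16^3 = 1 × 4096 = 4096
Sum = 2 + 16 + 2304 + 4096
= 6418


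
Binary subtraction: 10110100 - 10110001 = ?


Align and subtract column by column (LSB to MSB, borrowing when needed):
  10110100
- 10110001
  --------
  col 0: (0 - 0 borrow-in) - 1 → borrow from next column: (0+2) - 1 = 1, borrow out 1
  col 1: (0 - 1 borrow-in) - 0 → borrow from next column: (-1+2) - 0 = 1, borrow out 1
  col 2: (1 - 1 borrow-in) - 0 → 0 - 0 = 0, borrow out 0
  col 3: (0 - 0 borrow-in) - 0 → 0 - 0 = 0, borrow out 0
  col 4: (1 - 0 borrow-in) - 1 → 1 - 1 = 0, borrow out 0
  col 5: (1 - 0 borrow-in) - 1 → 1 - 1 = 0, borrow out 0
  col 6: (0 - 0 borrow-in) - 0 → 0 - 0 = 0, borrow out 0
  col 7: (1 - 0 borrow-in) - 1 → 1 - 1 = 0, borrow out 0
Reading bits MSB→LSB: 00000011
Strip leading zeros: 11
= 11


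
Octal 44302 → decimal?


Positional values:
Position 0: 2 × 8^0 = 2
Position 1: 0 × 8^1 = 0
Position 2: 3 × 8^2 = 192
Position 3: 4 × 8^3 = 2048
Position 4: 4 × 8^4 = 16384
Sum = 2 + 0 + 192 + 2048 + 16384
= 18626


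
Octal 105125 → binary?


Each octal digit → 3 binary bits:
  1 = 001
  0 = 000
  5 = 101
  1 = 001
  2 = 010
  5 = 101
Concatenate: 001 000 101 001 010 101
= 001000101001010101


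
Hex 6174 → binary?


Each hex digit → 4 binary bits:
  6 = 0110
  1 = 0001
  7 = 0111
  4 = 0100
Concatenate: 0110 0001 0111 0100
= 0110000101110100


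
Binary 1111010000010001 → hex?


Group into 4-bit nibbles: 1111010000010001
  1111 = F
  0100 = 4
  0001 = 1
  0001 = 1
= 0xF411


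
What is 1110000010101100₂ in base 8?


Group into 3-bit groups: 001110000010101100
  001 = 1
  110 = 6
  000 = 0
  010 = 2
  101 = 5
  100 = 4
= 0o160254


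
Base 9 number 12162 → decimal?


Positional values (base 9):
  2 × 9^0 = 2 × 1 = 2
  6 × 9^1 = 6 × 9 = 54
  1 × 9^2 = 1 × 81 = 81
  2 × 9^3 = 2 × 729 = 1458
  1 × 9^4 = 1 × 6561 = 6561
Sum = 2 + 54 + 81 + 1458 + 6561
= 8156


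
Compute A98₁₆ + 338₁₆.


Align and add column by column (LSB to MSB, each column mod 16 with carry):
  0A98
+ 0338
  ----
  col 0: 8(8) + 8(8) + 0 (carry in) = 16 → 0(0), carry out 1
  col 1: 9(9) + 3(3) + 1 (carry in) = 13 → D(13), carry out 0
  col 2: A(10) + 3(3) + 0 (carry in) = 13 → D(13), carry out 0
  col 3: 0(0) + 0(0) + 0 (carry in) = 0 → 0(0), carry out 0
Reading digits MSB→LSB: 0DD0
Strip leading zeros: DD0
= 0xDD0


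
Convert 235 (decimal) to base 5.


Divide by 5 repeatedly:
235 ÷ 5 = 47 remainder 0
47 ÷ 5 = 9 remainder 2
9 ÷ 5 = 1 remainder 4
1 ÷ 5 = 0 remainder 1
Reading remainders bottom-up:
= 1420


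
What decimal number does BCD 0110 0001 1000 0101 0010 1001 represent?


Each 4-bit group → digit:
  0110 → 6
  0001 → 1
  1000 → 8
  0101 → 5
  0010 → 2
  1001 → 9
= 618529


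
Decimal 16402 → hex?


Divide by 16 repeatedly:
16402 ÷ 16 = 1025 remainder 2 (2)
1025 ÷ 16 = 64 remainder 1 (1)
64 ÷ 16 = 4 remainder 0 (0)
4 ÷ 16 = 0 remainder 4 (4)
Reading remainders bottom-up:
= 0x4012


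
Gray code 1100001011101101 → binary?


Gray code: 1100001011101101
MSB stays the same: 1
Each subsequent bit = prev_binary XOR current_gray:
  B[1] = 1 XOR 1 = 0
  B[2] = 0 XOR 0 = 0
  B[3] = 0 XOR 0 = 0
  B[4] = 0 XOR 0 = 0
  B[5] = 0 XOR 0 = 0
  B[6] = 0 XOR 1 = 1
  B[7] = 1 XOR 0 = 1
  B[8] = 1 XOR 1 = 0
  B[9] = 0 XOR 1 = 1
  B[10] = 1 XOR 1 = 0
  B[11] = 0 XOR 0 = 0
  B[12] = 0 XOR 1 = 1
  B[13] = 1 XOR 1 = 0
  B[14] = 0 XOR 0 = 0
  B[15] = 0 XOR 1 = 1
= 1000001101001001 (33609 decimal)


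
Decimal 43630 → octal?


Divide by 8 repeatedly:
43630 ÷ 8 = 5453 remainder 6
5453 ÷ 8 = 681 remainder 5
681 ÷ 8 = 85 remainder 1
85 ÷ 8 = 10 remainder 5
10 ÷ 8 = 1 remainder 2
1 ÷ 8 = 0 remainder 1
Reading remainders bottom-up:
= 0o125156


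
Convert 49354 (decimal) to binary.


Divide by 2 repeatedly:
49354 ÷ 2 = 24677 remainder 0
24677 ÷ 2 = 12338 remainder 1
12338 ÷ 2 = 6169 remainder 0
6169 ÷ 2 = 3084 remainder 1
3084 ÷ 2 = 1542 remainder 0
1542 ÷ 2 = 771 remainder 0
771 ÷ 2 = 385 remainder 1
385 ÷ 2 = 192 remainder 1
192 ÷ 2 = 96 remainder 0
96 ÷ 2 = 48 remainder 0
48 ÷ 2 = 24 remainder 0
24 ÷ 2 = 12 remainder 0
12 ÷ 2 = 6 remainder 0
6 ÷ 2 = 3 remainder 0
3 ÷ 2 = 1 remainder 1
1 ÷ 2 = 0 remainder 1
Reading remainders bottom-up:
= 1100000011001010


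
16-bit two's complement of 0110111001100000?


Original: 0110111001100000
Step 1 - Invert all bits: 1001000110011111
Step 2 - Add 1: 1001000110011111 + 1
= 1001000110100000 (represents -28256)


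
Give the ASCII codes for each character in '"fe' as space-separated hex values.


String: '"fe'  (3 characters)
Per-character ASCII lookup:
  '"': special character: '"' = 34 → 0x22
  'f': lowercase starts at 97: 'f' = 97 + 5 = 102 → 0x66
  'e': lowercase starts at 97: 'e' = 97 + 4 = 101 → 0x65
= 0x22 0x66 0x65


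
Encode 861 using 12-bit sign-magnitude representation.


Sign bit: 0 (positive)
Magnitude: 861 = 01101011101
= 001101011101


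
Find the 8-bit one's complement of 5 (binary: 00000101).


Original: 00000101
Invert all bits:
  bit 0: 0 → 1
  bit 1: 0 → 1
  bit 2: 0 → 1
  bit 3: 0 → 1
  bit 4: 0 → 1
  bit 5: 1 → 0
  bit 6: 0 → 1
  bit 7: 1 → 0
= 11111010


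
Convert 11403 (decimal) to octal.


Divide by 8 repeatedly:
11403 ÷ 8 = 1425 remainder 3
1425 ÷ 8 = 178 remainder 1
178 ÷ 8 = 22 remainder 2
22 ÷ 8 = 2 remainder 6
2 ÷ 8 = 0 remainder 2
Reading remainders bottom-up:
= 0o26213


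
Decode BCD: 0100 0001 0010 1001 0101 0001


Each 4-bit group → digit:
  0100 → 4
  0001 → 1
  0010 → 2
  1001 → 9
  0101 → 5
  0001 → 1
= 412951


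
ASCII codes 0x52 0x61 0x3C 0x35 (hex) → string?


Codes (hex): 0x52 0x61 0x3C 0x35
Per-code ASCII lookup:
  0x52 = 82  (range 65-90: uppercase, 82 - 65 = 17) → 'R'
  0x61 = 97  (range 97-122: lowercase, 97 - 97 = 0) → 'a'
  0x3C = 60  (special character) → '<'
  0x35 = 53  (range 48-57: digits, 53 - 48 = 5) → '5'
= 'Ra<5'


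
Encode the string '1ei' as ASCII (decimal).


String: '1ei'  (3 characters)
Per-character ASCII lookup:
  '1': digits start at 48: '1' = 48 + 1 = 49
  'e': lowercase starts at 97: 'e' = 97 + 4 = 101
  'i': lowercase starts at 97: 'i' = 97 + 8 = 105
= 49 101 105


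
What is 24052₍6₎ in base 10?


Positional values (base 6):
  2 × 6^0 = 2 × 1 = 2
  5 × 6^1 = 5 × 6 = 30
  0 × 6^2 = 0 × 36 = 0
  4 × 6^3 = 4 × 216 = 864
  2 × 6^4 = 2 × 1296 = 2592
Sum = 2 + 30 + 0 + 864 + 2592
= 3488


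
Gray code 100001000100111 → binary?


Gray code: 100001000100111
MSB stays the same: 1
Each subsequent bit = prev_binary XOR current_gray:
  B[1] = 1 XOR 0 = 1
  B[2] = 1 XOR 0 = 1
  B[3] = 1 XOR 0 = 1
  B[4] = 1 XOR 0 = 1
  B[5] = 1 XOR 1 = 0
  B[6] = 0 XOR 0 = 0
  B[7] = 0 XOR 0 = 0
  B[8] = 0 XOR 0 = 0
  B[9] = 0 XOR 1 = 1
  B[10] = 1 XOR 0 = 1
  B[11] = 1 XOR 0 = 1
  B[12] = 1 XOR 1 = 0
  B[13] = 0 XOR 1 = 1
  B[14] = 1 XOR 1 = 0
= 111110000111010 (31802 decimal)


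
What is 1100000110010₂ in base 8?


Group into 3-bit groups: 001100000110010
  001 = 1
  100 = 4
  000 = 0
  110 = 6
  010 = 2
= 0o14062


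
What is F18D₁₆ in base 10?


Positional values:
Position 0: D × 16^0 = 13 × 1 = 13
Position 1: 8 × 16^1 = 8 × 16 = 128
Position 2: 1 × 16^2 = 1 × 256 = 256
Position 3: F × 16^3 = 15 × 4096 = 61440
Sum = 13 + 128 + 256 + 61440
= 61837


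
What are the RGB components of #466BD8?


Hex: #466BD8
R = 46₁₆ = 70
G = 6B₁₆ = 107
B = D8₁₆ = 216
= RGB(70, 107, 216)


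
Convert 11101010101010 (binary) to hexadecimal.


Group into 4-bit nibbles: 0011101010101010
  0011 = 3
  1010 = A
  1010 = A
  1010 = A
= 0x3AAA


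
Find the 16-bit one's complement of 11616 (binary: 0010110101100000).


Original: 0010110101100000
Invert all bits:
  bit 0: 0 → 1
  bit 1: 0 → 1
  bit 2: 1 → 0
  bit 3: 0 → 1
  bit 4: 1 → 0
  bit 5: 1 → 0
  bit 6: 0 → 1
  bit 7: 1 → 0
  bit 8: 0 → 1
  bit 9: 1 → 0
  bit 10: 1 → 0
  bit 11: 0 → 1
  bit 12: 0 → 1
  bit 13: 0 → 1
  bit 14: 0 → 1
  bit 15: 0 → 1
= 1101001010011111


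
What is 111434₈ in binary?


Each octal digit → 3 binary bits:
  1 = 001
  1 = 001
  1 = 001
  4 = 100
  3 = 011
  4 = 100
Concatenate: 001 001 001 100 011 100
= 001001001100011100


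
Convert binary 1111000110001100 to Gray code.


Binary: 1111000110001100
Gray code: G = B XOR (B >> 1)
B >> 1 = 0111100011000110
1111000110001100 XOR 0111100011000110:
  1 XOR 0 = 1
  1 XOR 1 = 0
  1 XOR 1 = 0
  1 XOR 1 = 0
  0 XOR 1 = 1
  0 XOR 0 = 0
  0 XOR 0 = 0
  1 XOR 0 = 1
  1 XOR 1 = 0
  0 XOR 1 = 1
  0 XOR 0 = 0
  0 XOR 0 = 0
  1 XOR 0 = 1
  1 XOR 1 = 0
  0 XOR 1 = 1
  0 XOR 0 = 0
= 1000100101001010


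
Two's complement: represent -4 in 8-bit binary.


Original: 00000100
Step 1 - Invert all bits: 11111011
Step 2 - Add 1: 11111011 + 1
= 11111100 (represents -4)


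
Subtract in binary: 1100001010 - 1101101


Align and subtract column by column (LSB to MSB, borrowing when needed):
  1100001010
- 0001101101
  ----------
  col 0: (0 - 0 borrow-in) - 1 → borrow from next column: (0+2) - 1 = 1, borrow out 1
  col 1: (1 - 1 borrow-in) - 0 → 0 - 0 = 0, borrow out 0
  col 2: (0 - 0 borrow-in) - 1 → borrow from next column: (0+2) - 1 = 1, borrow out 1
  col 3: (1 - 1 borrow-in) - 1 → borrow from next column: (0+2) - 1 = 1, borrow out 1
  col 4: (0 - 1 borrow-in) - 0 → borrow from next column: (-1+2) - 0 = 1, borrow out 1
  col 5: (0 - 1 borrow-in) - 1 → borrow from next column: (-1+2) - 1 = 0, borrow out 1
  col 6: (0 - 1 borrow-in) - 1 → borrow from next column: (-1+2) - 1 = 0, borrow out 1
  col 7: (0 - 1 borrow-in) - 0 → borrow from next column: (-1+2) - 0 = 1, borrow out 1
  col 8: (1 - 1 borrow-in) - 0 → 0 - 0 = 0, borrow out 0
  col 9: (1 - 0 borrow-in) - 0 → 1 - 0 = 1, borrow out 0
Reading bits MSB→LSB: 1010011101
Strip leading zeros: 1010011101
= 1010011101


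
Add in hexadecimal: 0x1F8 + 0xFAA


Align and add column by column (LSB to MSB, each column mod 16 with carry):
  01F8
+ 0FAA
  ----
  col 0: 8(8) + A(10) + 0 (carry in) = 18 → 2(2), carry out 1
  col 1: F(15) + A(10) + 1 (carry in) = 26 → A(10), carry out 1
  col 2: 1(1) + F(15) + 1 (carry in) = 17 → 1(1), carry out 1
  col 3: 0(0) + 0(0) + 1 (carry in) = 1 → 1(1), carry out 0
Reading digits MSB→LSB: 11A2
Strip leading zeros: 11A2
= 0x11A2


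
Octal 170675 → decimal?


Positional values:
Position 0: 5 × 8^0 = 5
Position 1: 7 × 8^1 = 56
Position 2: 6 × 8^2 = 384
Position 3: 0 × 8^3 = 0
Position 4: 7 × 8^4 = 28672
Position 5: 1 × 8^5 = 32768
Sum = 5 + 56 + 384 + 0 + 28672 + 32768
= 61885


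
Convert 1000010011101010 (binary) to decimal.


Positional values:
Bit 1: 1 × 2^1 = 2
Bit 3: 1 × 2^3 = 8
Bit 5: 1 × 2^5 = 32
Bit 6: 1 × 2^6 = 64
Bit 7: 1 × 2^7 = 128
Bit 10: 1 × 2^10 = 1024
Bit 15: 1 × 2^15 = 32768
Sum = 2 + 8 + 32 + 64 + 128 + 1024 + 32768
= 34026


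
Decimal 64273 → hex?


Divide by 16 repeatedly:
64273 ÷ 16 = 4017 remainder 1 (1)
4017 ÷ 16 = 251 remainder 1 (1)
251 ÷ 16 = 15 remainder 11 (B)
15 ÷ 16 = 0 remainder 15 (F)
Reading remainders bottom-up:
= 0xFB11


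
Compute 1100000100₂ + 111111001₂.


Align and add column by column (LSB to MSB, carry propagating):
  01100000100
+ 00111111001
  -----------
  col 0: 0 + 1 + 0 (carry in) = 1 → bit 1, carry out 0
  col 1: 0 + 0 + 0 (carry in) = 0 → bit 0, carry out 0
  col 2: 1 + 0 + 0 (carry in) = 1 → bit 1, carry out 0
  col 3: 0 + 1 + 0 (carry in) = 1 → bit 1, carry out 0
  col 4: 0 + 1 + 0 (carry in) = 1 → bit 1, carry out 0
  col 5: 0 + 1 + 0 (carry in) = 1 → bit 1, carry out 0
  col 6: 0 + 1 + 0 (carry in) = 1 → bit 1, carry out 0
  col 7: 0 + 1 + 0 (carry in) = 1 → bit 1, carry out 0
  col 8: 1 + 1 + 0 (carry in) = 2 → bit 0, carry out 1
  col 9: 1 + 0 + 1 (carry in) = 2 → bit 0, carry out 1
  col 10: 0 + 0 + 1 (carry in) = 1 → bit 1, carry out 0
Reading bits MSB→LSB: 10011111101
Strip leading zeros: 10011111101
= 10011111101


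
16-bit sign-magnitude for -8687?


Sign bit: 1 (negative)
Magnitude: 8687 = 010000111101111
= 1010000111101111


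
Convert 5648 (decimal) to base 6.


Divide by 6 repeatedly:
5648 ÷ 6 = 941 remainder 2
941 ÷ 6 = 156 remainder 5
156 ÷ 6 = 26 remainder 0
26 ÷ 6 = 4 remainder 2
4 ÷ 6 = 0 remainder 4
Reading remainders bottom-up:
= 42052


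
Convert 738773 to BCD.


Each digit → 4-bit binary:
  7 → 0111
  3 → 0011
  8 → 1000
  7 → 0111
  7 → 0111
  3 → 0011
= 0111 0011 1000 0111 0111 0011


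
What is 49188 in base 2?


Divide by 2 repeatedly:
49188 ÷ 2 = 24594 remainder 0
24594 ÷ 2 = 12297 remainder 0
12297 ÷ 2 = 6148 remainder 1
6148 ÷ 2 = 3074 remainder 0
3074 ÷ 2 = 1537 remainder 0
1537 ÷ 2 = 768 remainder 1
768 ÷ 2 = 384 remainder 0
384 ÷ 2 = 192 remainder 0
192 ÷ 2 = 96 remainder 0
96 ÷ 2 = 48 remainder 0
48 ÷ 2 = 24 remainder 0
24 ÷ 2 = 12 remainder 0
12 ÷ 2 = 6 remainder 0
6 ÷ 2 = 3 remainder 0
3 ÷ 2 = 1 remainder 1
1 ÷ 2 = 0 remainder 1
Reading remainders bottom-up:
= 1100000000100100


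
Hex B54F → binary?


Each hex digit → 4 binary bits:
  B = 1011
  5 = 0101
  4 = 0100
  F = 1111
Concatenate: 1011 0101 0100 1111
= 1011010101001111


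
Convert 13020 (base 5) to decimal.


Positional values (base 5):
  0 × 5^0 = 0 × 1 = 0
  2 × 5^1 = 2 × 5 = 10
  0 × 5^2 = 0 × 25 = 0
  3 × 5^3 = 3 × 125 = 375
  1 × 5^4 = 1 × 625 = 625
Sum = 0 + 10 + 0 + 375 + 625
= 1010


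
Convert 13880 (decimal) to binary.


Divide by 2 repeatedly:
13880 ÷ 2 = 6940 remainder 0
6940 ÷ 2 = 3470 remainder 0
3470 ÷ 2 = 1735 remainder 0
1735 ÷ 2 = 867 remainder 1
867 ÷ 2 = 433 remainder 1
433 ÷ 2 = 216 remainder 1
216 ÷ 2 = 108 remainder 0
108 ÷ 2 = 54 remainder 0
54 ÷ 2 = 27 remainder 0
27 ÷ 2 = 13 remainder 1
13 ÷ 2 = 6 remainder 1
6 ÷ 2 = 3 remainder 0
3 ÷ 2 = 1 remainder 1
1 ÷ 2 = 0 remainder 1
Reading remainders bottom-up:
= 11011000111000
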